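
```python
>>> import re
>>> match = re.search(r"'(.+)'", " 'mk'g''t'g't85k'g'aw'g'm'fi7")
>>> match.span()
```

Unlike `match`, `search` isn't anchored — it looks for the pattern anywhere in the string.
The match spans [1:26] → "'mk'g''t'g't85k'g'aw'g'm'".
Captured: group 1 = "mk'g''t'g't85k'g'aw'g'm".

(1, 26)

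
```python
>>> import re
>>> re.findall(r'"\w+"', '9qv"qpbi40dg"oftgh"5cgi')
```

['"qpbi40dg"']

Matches: at [3:13] → '"qpbi40dg"'.
Since nothing is captured, `findall` lists the 1 matched substring directly.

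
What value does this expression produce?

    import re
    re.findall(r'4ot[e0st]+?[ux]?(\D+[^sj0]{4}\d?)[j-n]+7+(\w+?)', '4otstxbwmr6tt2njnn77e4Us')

[('txbwmr6tt2', 'e')]

Pattern: the literal '4ot', then one or more of one of [e0st] (lazy); then optionally one of [ux]; then one or more of a non-digit, then exactly 4 of any character except [sj0], then optionally a digit (captured); then one or more of a character in [j-n], then one or more of the literal '7'; then one or more of a word character (lazy) (captured).
A non-greedy quantifier consumes as few characters as it can — just enough that the remainder of the pattern still matches from where it stops; whatever follows it matches normally.
Matches: at [0:21] match '4otstxbwmr6tt2njnn77e', groups = ('txbwmr6tt2', 'e').
Multiple groups make `findall` return tuples — one 2-tuple for the one match.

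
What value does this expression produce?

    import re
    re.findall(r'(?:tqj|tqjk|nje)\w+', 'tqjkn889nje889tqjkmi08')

['tqjkn889nje889tqjkmi08']

Matches: at [0:22] → 'tqjkn889nje889tqjkmi08'.
No capturing groups, so `findall` returns the 1 full match string.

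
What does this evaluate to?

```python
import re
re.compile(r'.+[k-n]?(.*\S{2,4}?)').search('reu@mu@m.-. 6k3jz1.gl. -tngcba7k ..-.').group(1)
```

'-.'

The pattern matches one or more of any character, then optionally a character in [k-n]; then zero or more of any character, then 2 to 4 of a non-whitespace character (lazy) (captured).
`re.search` tries every starting position until one works.
The match spans [0:37] → 'reu@mu@m.-. 6k3jz1.gl. -tngcba7k ..-.'.
Captured: group 1 = '-.'.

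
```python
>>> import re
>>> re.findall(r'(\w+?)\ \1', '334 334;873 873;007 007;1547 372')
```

['334', '873', '007']

After group 1 captures some text, `\1` only succeeds where that same text appears again.
With a single group, `findall` returns only what that group captured — 3 items.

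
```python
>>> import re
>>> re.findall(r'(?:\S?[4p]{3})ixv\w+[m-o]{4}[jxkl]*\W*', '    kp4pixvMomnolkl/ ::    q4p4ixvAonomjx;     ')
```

['kp4pixvMomnolkl/ ::    ', 'q4p4ixvAonomjx;     ']

This matches optionally a non-whitespace character, then exactly 3 of one of [4p] (non-capturing group); then the literal 'ixv', then one or more of a word character; then exactly 4 of a character in [m-o], then zero or more of one of [jxkl]; then zero or more of a non-word character.
Scanning left to right: at [4:27] → 'kp4pixvMomnolkl/ ::    '; at [27:47] → 'q4p4ixvAonomjx;     '.
Since nothing is captured, `findall` lists the 2 matched substrings directly.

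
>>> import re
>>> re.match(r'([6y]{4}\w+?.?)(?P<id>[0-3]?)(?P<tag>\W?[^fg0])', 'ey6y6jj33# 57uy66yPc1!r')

None

With `match`, the pattern is implicitly anchored at the beginning.
Here the pattern fails at index 0, so the call returns None.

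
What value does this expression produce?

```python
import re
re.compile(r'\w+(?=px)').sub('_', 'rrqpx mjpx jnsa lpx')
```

'_px _px jnsa _px'

The positive lookaround only admits positions where the adjacent text matches; those characters stay outside the span.
Matches: at [0:3] → 'rrq'; at [6:8] → 'mj'; at [16:17] → 'l'.
`sub` substitutes '_' at each match site.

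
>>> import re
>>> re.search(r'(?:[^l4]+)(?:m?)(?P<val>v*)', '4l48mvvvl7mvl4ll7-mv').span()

(3, 8)

The pattern matches one or more of any character except [l4] (non-capturing group); then optionally a literal 'm' (non-capturing group); then zero or more of a literal 'v' (captured as 'val').
`re.search` scans for the first position where the pattern succeeds.
The match spans [3:8] → '8mvvv'.
Captured: group 1 = ''.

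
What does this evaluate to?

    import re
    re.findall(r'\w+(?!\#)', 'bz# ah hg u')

['b', 'ah', 'hg', 'u']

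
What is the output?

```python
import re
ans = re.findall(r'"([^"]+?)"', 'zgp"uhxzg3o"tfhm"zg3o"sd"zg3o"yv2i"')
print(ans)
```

['uhxzg3o', 'zg3o', 'zg3o']

One capturing group, so `findall` returns just the captured substring from each match — 3 in all.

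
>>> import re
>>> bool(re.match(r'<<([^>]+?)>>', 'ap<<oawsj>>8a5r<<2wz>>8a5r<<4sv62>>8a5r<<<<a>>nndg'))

`match` is anchored at position 0; if the pattern doesn't fit there, it returns None.
Here position 0 doesn't satisfy it, so the call returns None, and `bool(None)` is False.

False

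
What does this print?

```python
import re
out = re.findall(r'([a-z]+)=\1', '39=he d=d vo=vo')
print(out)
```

The backreference `\1` re-matches whatever the first group consumed, character for character.
`findall` collects group 1 from each match (2 total).

['d', 'vo']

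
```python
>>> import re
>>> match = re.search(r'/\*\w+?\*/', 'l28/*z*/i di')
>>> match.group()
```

'/*z*/'

Unlike `match`, `search` isn't anchored — it looks for the pattern anywhere in the string.
The match spans [3:8] → '/*z*/'.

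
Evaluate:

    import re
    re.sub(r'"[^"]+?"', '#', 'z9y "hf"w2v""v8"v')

Each match is replaced by '#'.

'z9y #w2v"#v'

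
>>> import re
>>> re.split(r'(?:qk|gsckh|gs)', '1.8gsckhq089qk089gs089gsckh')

`|` is ordered: at each position the engine commits to the first alternative that works.
Matches to split on: at [3:8] → 'gsckh'; at [12:14] → 'qk'; at [17:19] → 'gs'; at [22:27] → 'gsckh'.
`split` removes every match and returns the 5 fragments in between.

['1.8', 'q089', '089', '089', '']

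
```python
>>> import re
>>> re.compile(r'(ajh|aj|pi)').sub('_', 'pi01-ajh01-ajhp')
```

'_01-_01-_p'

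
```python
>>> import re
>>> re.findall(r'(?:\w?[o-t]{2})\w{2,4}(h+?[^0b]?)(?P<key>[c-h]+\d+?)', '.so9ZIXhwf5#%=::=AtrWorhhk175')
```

[('hw', 'f5')]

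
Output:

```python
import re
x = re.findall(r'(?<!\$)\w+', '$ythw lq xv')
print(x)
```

The negative lookaround is zero-width — it rules out positions where the adjacent text would match, without consuming anything.
Walking the string: at [2:5] → 'thw'; at [6:8] → 'lq'; at [9:11] → 'xv'.
Since nothing is captured, `findall` lists the 3 matched substrings directly.

['thw', 'lq', 'xv']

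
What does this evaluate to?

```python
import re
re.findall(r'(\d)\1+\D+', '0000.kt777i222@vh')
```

['0', '7', '2']

`\1` is not a pattern — it's the concrete string captured by group 1, re-applied verbatim.
One capturing group, so `findall` returns just the captured substring from each match — 3 in all.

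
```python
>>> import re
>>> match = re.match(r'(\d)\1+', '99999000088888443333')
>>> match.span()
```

(0, 5)

`\1` is not a pattern — it's the concrete string captured by group 1, re-applied verbatim.
With `match`, the pattern is implicitly anchored at the beginning.
The match spans [0:5] → '99999'.
Captured: group 1 = '9'.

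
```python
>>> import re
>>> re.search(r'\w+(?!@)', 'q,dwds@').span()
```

(0, 1)

A negative assertion filters positions out without eating any characters.
`search` walks the string left to right and returns the first match it finds.
The match spans [0:1] → 'q'.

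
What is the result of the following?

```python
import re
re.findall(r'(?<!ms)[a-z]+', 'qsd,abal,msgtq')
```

['qsd', 'abal', 'msgtq']

`(?!…)`/`(?<!…)` only lets a position through if the neighbouring text does NOT match; no characters are consumed.
Since nothing is captured, `findall` lists the 3 matched substrings directly.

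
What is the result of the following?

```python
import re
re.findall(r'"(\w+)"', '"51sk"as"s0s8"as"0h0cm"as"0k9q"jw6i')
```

['51sk', 's0s8', '0h0cm', '0k9q']

With a single group, `findall` returns only what that group captured — 4 items.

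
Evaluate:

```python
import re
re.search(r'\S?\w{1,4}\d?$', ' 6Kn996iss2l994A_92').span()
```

The pattern matches optionally a non-whitespace character; then 1 to 4 of a word character, then optionally a digit; then anchored at the end.
`search` walks the string left to right and returns the first match it finds.
The match spans [13:19] → '94A_92'.

(13, 19)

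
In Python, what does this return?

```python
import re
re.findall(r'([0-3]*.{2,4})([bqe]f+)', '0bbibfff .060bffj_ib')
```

Pattern: zero or more of a character in [0-3], then 2 to 4 of any character (captured); then one of [bqe], then one or more of a literal 'f' (captured).
Multiple groups make `findall` return tuples — one 2-tuple for each match.

[('0bbi', 'bfff'), ('.060', 'bff')]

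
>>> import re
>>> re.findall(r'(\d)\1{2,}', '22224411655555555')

['2', '5']

After group 1 captures some text, `\1` only succeeds where that same text appears again.
Walking the string: at [0:4] match '2222', group 1 = '2'; at [9:17] match '55555555', group 1 = '5'.
One capturing group, so `findall` returns just the captured substring from each match — 2 in all.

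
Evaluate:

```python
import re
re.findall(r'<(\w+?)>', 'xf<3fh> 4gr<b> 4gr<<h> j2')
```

['3fh', 'b', 'h']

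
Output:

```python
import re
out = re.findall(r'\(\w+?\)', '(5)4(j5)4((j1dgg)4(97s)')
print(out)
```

['(5)', '(j5)', '(j1dgg)', '(97s)']

Matches: at [0:3] → '(5)'; at [4:8] → '(j5)'; at [10:17] → '(j1dgg)'; at [18:23] → '(97s)'.
Since nothing is captured, `findall` lists the 4 matched substrings directly.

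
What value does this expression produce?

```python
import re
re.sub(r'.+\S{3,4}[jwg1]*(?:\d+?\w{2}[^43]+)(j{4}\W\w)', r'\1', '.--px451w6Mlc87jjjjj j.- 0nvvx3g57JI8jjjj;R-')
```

The pattern matches one or more of any character; then 3 to 4 of a non-whitespace character, then zero or more of one of [jwg1]; then one or more of a digit (lazy), then exactly 2 of a word character, then one or more of any character except [43] (non-capturing group); then exactly 4 of the literal 'j', then a non-word character, then a word character (captured).
Matches: at [0:43] → '.--px451w6Mlc87jjjjj j.- 0nvvx3g57JI8jjjj;R'.
The replacement refers to a captured group, so each match is rewritten using its own captured text.

'jjjj;R-'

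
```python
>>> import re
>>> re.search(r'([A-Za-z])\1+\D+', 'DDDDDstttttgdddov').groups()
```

`\1` is not a pattern — it's the concrete string captured by group 1, re-applied verbatim.
`re.search` scans for the first position where the pattern succeeds.
The match spans [0:17] → 'DDDDDstttttgdddov'.
Captured: group 1 = 'D'.

('D',)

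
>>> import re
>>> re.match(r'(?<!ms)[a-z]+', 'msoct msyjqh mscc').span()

(0, 5)

`match` is anchored at position 0; if the pattern doesn't fit there, it returns None.
The match spans [0:5] → 'msoct'.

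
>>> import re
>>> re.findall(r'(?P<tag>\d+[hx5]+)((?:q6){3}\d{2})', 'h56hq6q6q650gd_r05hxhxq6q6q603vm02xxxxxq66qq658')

[('56h', 'q6q6q650'), ('05hxhx', 'q6q6q603')]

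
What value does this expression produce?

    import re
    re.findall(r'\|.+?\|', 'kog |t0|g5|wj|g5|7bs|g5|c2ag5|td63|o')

The `?` after the quantifier makes it lazy — it takes as little as possible before letting the rest of the pattern try.
No capturing groups, so `findall` returns the 4 full match strings.

['|t0|', '|wj|', '|7bs|', '|c2ag5|']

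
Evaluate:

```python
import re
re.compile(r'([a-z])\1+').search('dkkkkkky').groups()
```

('k',)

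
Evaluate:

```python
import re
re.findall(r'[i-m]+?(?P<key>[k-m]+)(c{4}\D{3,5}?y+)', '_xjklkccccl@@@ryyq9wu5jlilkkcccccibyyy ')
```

[('klk', 'ccccl@@@ryy'), ('lkk', 'cccccibyyy')]

Pattern: one or more of a character in [i-m] (lazy); then one or more of a character in [k-m] (captured as 'key'); then exactly 4 of the literal 'c', then 3 to 5 of a non-digit (lazy), then one or more of the literal 'y' (captured).
Walking the string: at [2:17] match 'jklkccccl@@@ryy', groups = ('klk', 'ccccl@@@ryy'); at [22:38] match 'jlilkkcccccibyyy', groups = ('lkk', 'cccccibyyy').
2 groups means each result is a tuple of 2 captured strings — 2 here.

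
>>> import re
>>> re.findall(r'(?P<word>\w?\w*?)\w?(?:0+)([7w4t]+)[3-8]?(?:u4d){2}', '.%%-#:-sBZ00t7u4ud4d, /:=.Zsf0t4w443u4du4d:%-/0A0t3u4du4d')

[('Zs', 't4w44'), ('0', 't')]

With the lazy modifier that quantifier settles for the fewest repetitions that let the rest of the pattern succeed (the atoms after it are unaffected and can still be greedy).
With 2 capturing groups, `findall` returns a 2-tuple per match.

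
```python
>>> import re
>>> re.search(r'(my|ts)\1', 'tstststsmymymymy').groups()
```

('ts',)

A backreference is literal: `\1` must see the identical characters the first group matched.
`search` walks the string left to right and returns the first match it finds.
The match spans [0:4] → 'tsts'.
Captured: group 1 = 'ts'.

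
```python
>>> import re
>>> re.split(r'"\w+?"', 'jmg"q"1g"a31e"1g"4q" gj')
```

The string is cut at each match, leaving 4 pieces.

['jmg', '1g', '1g', ' gj']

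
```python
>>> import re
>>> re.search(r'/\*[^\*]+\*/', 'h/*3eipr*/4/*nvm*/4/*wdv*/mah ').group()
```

Unlike `match`, `search` isn't anchored — it looks for the pattern anywhere in the string.
The match spans [1:10] → '/*3eipr*/'.

'/*3eipr*/'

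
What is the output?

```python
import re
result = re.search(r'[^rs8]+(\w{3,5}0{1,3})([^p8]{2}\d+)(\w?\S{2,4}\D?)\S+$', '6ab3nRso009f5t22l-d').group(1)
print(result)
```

so00

The match spans [0:19] → '6ab3nRso009f5t22l-d'.
Captured: group 1 = 'so00', group 2 = '9f5', group 3 = 't22l-'.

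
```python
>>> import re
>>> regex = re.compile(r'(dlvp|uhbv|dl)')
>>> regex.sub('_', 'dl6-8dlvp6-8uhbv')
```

'_6-8_6-8_'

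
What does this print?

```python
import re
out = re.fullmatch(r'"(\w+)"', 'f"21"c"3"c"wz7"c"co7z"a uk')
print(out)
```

None

`fullmatch` succeeds only if the pattern covers the string from start to end.
Here the pattern can't cover the whole string, so the call returns None.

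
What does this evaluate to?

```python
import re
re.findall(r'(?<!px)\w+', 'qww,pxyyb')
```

Because the assertion is negative and zero-width, positions next to the forbidden text are skipped.
Scanning left to right: at [0:3] → 'qww'; at [4:9] → 'pxyyb'.
`findall` yields the raw match text (2 of them) because the pattern has no groups.

['qww', 'pxyyb']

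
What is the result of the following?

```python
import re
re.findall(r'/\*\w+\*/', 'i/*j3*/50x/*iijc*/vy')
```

['/*j3*/', '/*iijc*/']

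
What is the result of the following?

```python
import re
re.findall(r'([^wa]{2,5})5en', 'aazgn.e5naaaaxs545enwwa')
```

['xs54']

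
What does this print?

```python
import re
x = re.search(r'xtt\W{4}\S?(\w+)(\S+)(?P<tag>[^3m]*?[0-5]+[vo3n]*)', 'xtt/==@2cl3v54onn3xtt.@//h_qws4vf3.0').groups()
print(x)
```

The match spans [0:36] → 'xtt/==@2cl3v54onn3xtt.@//h_qws4vf3.0'.
Captured: group 1 = 'cl3v54onn3xtt', group 2 = '.@//h_qws4vf3.', group 3 = '0'.

('cl3v54onn3xtt', '.@//h_qws4vf3.', '0')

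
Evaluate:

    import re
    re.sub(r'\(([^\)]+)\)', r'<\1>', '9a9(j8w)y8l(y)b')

'9a9<j8w>y8l<y>b'

Each match is replaced using the text its own group 1 captured.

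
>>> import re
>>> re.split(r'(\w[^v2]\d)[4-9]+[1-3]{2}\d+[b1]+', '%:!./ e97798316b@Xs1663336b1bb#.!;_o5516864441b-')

['%:!./ ', 'e97', '@', 'Xs1', '#.!;_o5516864441b-']

With a capturing group present, the delimiter's captured portion is kept in the result list.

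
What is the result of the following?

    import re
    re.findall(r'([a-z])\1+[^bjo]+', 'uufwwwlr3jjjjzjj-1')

['u', 'j', 'j']

A backreference is literal: `\1` must see the identical characters the first group matched.
Matches: at [0:9] match 'uufwwwlr3', group 1 = 'u'; at [9:14] match 'jjjjz', group 1 = 'j'; at [14:18] match 'jj-1', group 1 = 'j'.
`findall` collects group 1 from each match (3 total).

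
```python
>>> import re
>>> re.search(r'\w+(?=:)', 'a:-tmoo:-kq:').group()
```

'a'

The positive lookaround only admits positions where the adjacent text matches; those characters stay outside the span.
`re.search` tries every starting position until one works.
The match spans [0:1] → 'a'.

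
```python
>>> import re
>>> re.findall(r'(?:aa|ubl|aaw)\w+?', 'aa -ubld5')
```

['ubld']

`findall` yields the raw match text (1 of them) because the pattern has no groups.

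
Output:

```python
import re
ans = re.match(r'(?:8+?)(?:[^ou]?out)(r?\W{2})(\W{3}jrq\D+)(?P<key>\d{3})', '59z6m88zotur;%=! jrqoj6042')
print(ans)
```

This matches one or more of a literal '8' (lazy) (non-capturing group); then optionally any character except [ou], then the literal 'out' (non-capturing group); then optionally a literal 'r', then exactly 2 of a non-word character (captured); then exactly 3 of a non-word character, then the literal 'jrq', then one or more of a non-digit (captured); then exactly 3 of a digit (captured as 'key').
With `match`, the pattern is implicitly anchored at the beginning.
Here position 0 doesn't satisfy it, so the call returns None.

None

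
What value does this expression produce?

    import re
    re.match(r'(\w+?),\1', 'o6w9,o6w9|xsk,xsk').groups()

('o6w9',)

The match spans [0:9] → 'o6w9,o6w9'.
Captured: group 1 = 'o6w9'.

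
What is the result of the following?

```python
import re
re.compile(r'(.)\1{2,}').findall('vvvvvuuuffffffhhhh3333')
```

['v', 'u', 'f', 'h', '3']

A backreference is literal: `\1` must see the identical characters the first group matched.
Because there's exactly one group, `findall` drops the full match and keeps group 1 from each hit.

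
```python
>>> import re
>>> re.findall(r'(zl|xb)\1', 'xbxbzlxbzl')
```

['xb']

A backreference is literal: `\1` must see the identical characters the first group matched.
Scanning left to right: at [0:4] match 'xbxb', group 1 = 'xb'.
With a single group, `findall` returns only what that group captured — 1 item.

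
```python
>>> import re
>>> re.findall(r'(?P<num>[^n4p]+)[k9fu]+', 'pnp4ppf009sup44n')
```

Pattern: one or more of any character except [n4p] (captured as 'num'); then one or more of one of [k9fu].
Scanning left to right: at [6:12] match 'f009su', group 1 = 'f009s'.
Because there's exactly one group, `findall` drops the full match and keeps group 1 from the one hit.

['f009s']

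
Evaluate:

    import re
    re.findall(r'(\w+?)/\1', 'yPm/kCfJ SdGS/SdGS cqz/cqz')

['SdGS', 'cqz']

The backreference `\1` re-matches whatever the first group consumed, character for character.
One capturing group, so `findall` returns just the captured substring from each match — 2 in all.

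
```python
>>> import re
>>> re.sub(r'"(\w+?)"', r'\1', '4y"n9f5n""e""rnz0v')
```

'4yn9f5ne"rnz0v'

Matches: at [2:9] → '"n9f5n"'; at [9:12] → '"e"'.
The replacement refers to a captured group, so each match is rewritten using its own captured text.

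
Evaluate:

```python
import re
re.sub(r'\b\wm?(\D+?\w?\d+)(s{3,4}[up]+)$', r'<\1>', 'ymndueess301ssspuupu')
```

'<ndueess301>'

The pattern matches a word boundary (`\b`, zero-width); then a word character, then optionally the literal 'm'; then one or more of a non-digit (lazy), then optionally a word character, then one or more of a digit (captured); then 3 to 4 of the literal 's', then one or more of one of [up] (captured); then anchored at the end.
Matches: at [0:20] → 'ymndueess301ssspuupu'.
`\1` in the replacement pulls in group 1's text for each match.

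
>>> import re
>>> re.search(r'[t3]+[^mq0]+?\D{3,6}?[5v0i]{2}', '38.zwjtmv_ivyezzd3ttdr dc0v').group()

The pattern matches one or more of one of [t3]; then one or more of any character except [mq0] (lazy), then 3 to 6 of a non-digit (lazy), then exactly 2 of one of [5v0i].
The match spans [0:12] → '38.zwjtmv_iv'.

'38.zwjtmv_iv'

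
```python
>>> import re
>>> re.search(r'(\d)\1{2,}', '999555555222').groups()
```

('9',)

The backreference `\1` re-matches whatever the first group consumed, character for character.
`search` walks the string left to right and returns the first match it finds.
The match spans [0:3] → '999'.
Captured: group 1 = '9'.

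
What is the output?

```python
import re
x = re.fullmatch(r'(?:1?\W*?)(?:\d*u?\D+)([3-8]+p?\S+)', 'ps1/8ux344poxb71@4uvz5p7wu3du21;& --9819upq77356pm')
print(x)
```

Pattern: optionally the literal '1', then zero or more of a non-word character (lazy) (non-capturing group); then zero or more of a digit, then optionally the literal 'u', then one or more of a non-digit (non-capturing group); then one or more of a character in [3-8], then optionally the literal 'p', then one or more of a non-whitespace character (captured).
For `fullmatch`, every character of the input must be accounted for by the pattern.
Here the pattern can't cover the whole string, so the call returns None.

None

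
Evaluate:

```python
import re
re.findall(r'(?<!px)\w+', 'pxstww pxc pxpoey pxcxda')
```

['pxstww', 'pxc', 'pxpoey', 'pxcxda']

A negative assertion filters positions out without eating any characters.
With no groups in the pattern, `findall` gives back each whole match — 4 here.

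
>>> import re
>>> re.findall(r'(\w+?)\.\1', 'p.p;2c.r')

The backreference `\1` re-matches whatever the first group consumed, character for character.
With a single group, `findall` returns only what that group captured — 1 item.

['p']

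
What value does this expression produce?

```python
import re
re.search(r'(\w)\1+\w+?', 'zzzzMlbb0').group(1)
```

A backreference is literal: `\1` must see the identical characters the first group matched.
Unlike `match`, `search` isn't anchored — it looks for the pattern anywhere in the string.
The match spans [0:5] → 'zzzzM'.
Captured: group 1 = 'z'.

'z'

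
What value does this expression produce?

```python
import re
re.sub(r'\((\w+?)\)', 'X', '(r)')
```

'X'

Every occurrence is swapped for 'X'.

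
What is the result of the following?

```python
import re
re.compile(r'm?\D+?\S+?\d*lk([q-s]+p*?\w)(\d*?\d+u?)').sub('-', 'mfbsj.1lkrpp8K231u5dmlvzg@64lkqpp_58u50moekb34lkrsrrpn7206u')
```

'--50-'

This matches optionally the literal 'm', then one or more of a non-digit (lazy); then one or more of a non-whitespace character (lazy), then zero or more of a digit, then the literal 'lk'; then one or more of a character in [q-s], then zero or more of a literal 'p' (lazy), then a word character (captured); then zero or more of a digit (lazy), then one or more of a digit, then optionally the literal 'u' (captured).
Lazy quantifiers expand one character at a time until the remainder of the pattern can match.
Matches: at [0:13] → 'mfbsj.1lkrpp8'; at [13:37] → 'K231u5dmlvzg@64lkqpp_58u'; at [39:59] → 'moekb34lkrsrrpn7206u'.
Each match is replaced by '-'.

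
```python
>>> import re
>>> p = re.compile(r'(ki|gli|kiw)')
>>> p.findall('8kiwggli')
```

Branches in `(...|...)` are attempted left-to-right; the first branch that allows the whole pattern to succeed is taken.
Walking the string: at [1:3] match 'ki', group 1 = 'ki'; at [5:8] match 'gli', group 1 = 'gli'.
Because there's exactly one group, `findall` drops the full match and keeps group 1 from each hit.

['ki', 'gli']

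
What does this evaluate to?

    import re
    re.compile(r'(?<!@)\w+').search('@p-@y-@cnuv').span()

(8, 11)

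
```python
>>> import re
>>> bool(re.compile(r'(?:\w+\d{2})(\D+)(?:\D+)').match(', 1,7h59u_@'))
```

The pattern matches one or more of a word character, then exactly 2 of a digit (non-capturing group); then one or more of a non-digit (captured); then one or more of a non-digit (non-capturing group).
With `match`, the pattern is implicitly anchored at the beginning.
Here the pattern fails at index 0, so the call returns None, and `bool(None)` is False.

False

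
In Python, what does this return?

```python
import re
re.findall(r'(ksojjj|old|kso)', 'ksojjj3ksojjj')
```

['ksojjj', 'ksojjj']

Alternation isn't longest-match — the leftmost alternative that fits at this position is chosen.
Because there's exactly one group, `findall` drops the full match and keeps group 1 from each hit.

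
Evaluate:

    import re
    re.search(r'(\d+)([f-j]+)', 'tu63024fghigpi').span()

(2, 12)

The match spans [2:12] → '63024fghig'.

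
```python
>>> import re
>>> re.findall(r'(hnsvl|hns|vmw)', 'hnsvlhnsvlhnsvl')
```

['hnsvl', 'hnsvl', 'hnsvl']

The regex engine tests alternatives in the order written; an earlier branch that matches wins even if a later one would match more.
Scanning left to right: at [0:5] match 'hnsvl', group 1 = 'hnsvl'; at [5:10] match 'hnsvl', group 1 = 'hnsvl'; at [10:15] match 'hnsvl', group 1 = 'hnsvl'.
One capturing group, so `findall` returns just the captured substring from each match — 3 in all.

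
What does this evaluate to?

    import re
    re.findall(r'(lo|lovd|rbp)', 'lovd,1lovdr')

['lo', 'lo']

The regex engine tests alternatives in the order written; an earlier branch that matches wins even if a later one would match more.
With a single group, `findall` returns only what that group captured — 2 items.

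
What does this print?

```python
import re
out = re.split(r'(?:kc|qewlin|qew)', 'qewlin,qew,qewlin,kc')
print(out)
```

['', ',', ',', ',', '']

`|` is ordered: at each position the engine commits to the first alternative that works.
Matches to split on: at [0:6] → 'qewlin'; at [7:10] → 'qew'; at [11:17] → 'qewlin'; at [18:20] → 'kc'.
Each match becomes a cut point; 5 segments remain.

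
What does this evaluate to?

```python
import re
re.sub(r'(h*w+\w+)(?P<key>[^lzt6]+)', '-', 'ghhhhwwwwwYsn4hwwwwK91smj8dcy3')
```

Pattern: zero or more of the literal 'h', then one or more of a literal 'w', then one or more of a word character (captured); then one or more of any character except [lzt6] (captured as 'key').
Matches: at [1:30] → 'hhhhwwwwwYsn4hwwwwK91smj8dcy3'.
Every occurrence is swapped for '-'.

'g-'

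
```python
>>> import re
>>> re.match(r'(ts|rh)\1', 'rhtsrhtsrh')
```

None

The backreference `\1` re-matches whatever the first group consumed, character for character.
`match` is anchored at position 0; if the pattern doesn't fit there, it returns None.
Here position 0 doesn't satisfy it, so the call returns None.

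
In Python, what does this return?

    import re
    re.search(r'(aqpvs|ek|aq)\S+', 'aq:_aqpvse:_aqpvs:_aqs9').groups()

('aq',)

The match spans [0:23] → 'aq:_aqpvse:_aqpvs:_aqs9'.
Captured: group 1 = 'aq'.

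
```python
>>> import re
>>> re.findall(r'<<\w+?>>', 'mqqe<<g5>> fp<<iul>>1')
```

['<<g5>>', '<<iul>>']

Walking the string: at [4:10] → '<<g5>>'; at [13:20] → '<<iul>>'.
`findall` yields the raw match text (2 of them) because the pattern has no groups.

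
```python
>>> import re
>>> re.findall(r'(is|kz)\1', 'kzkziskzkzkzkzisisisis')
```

The backreference `\1` re-matches whatever the first group consumed, character for character.
`findall` collects group 1 from each match (5 total).

['kz', 'kz', 'kz', 'is', 'is']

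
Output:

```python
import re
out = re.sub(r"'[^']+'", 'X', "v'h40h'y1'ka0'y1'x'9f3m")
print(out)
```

Every occurrence is swapped for 'X'.

vXy1Xy1X9f3m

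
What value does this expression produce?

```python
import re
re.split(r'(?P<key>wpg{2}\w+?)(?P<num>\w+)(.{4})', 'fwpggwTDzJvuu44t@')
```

Pattern: the literal 'wp', then exactly 2 of a literal 'g', then one or more of a word character (lazy) (captured as 'key'); then one or more of a word character (captured as 'num'); then exactly 4 of any character (captured).
Because the quantifier is non-greedy, it stops expanding at the earliest point where the rest of the pattern can succeed.
Matches to split on: at [1:17] → 'wpggwTDzJvuu44t@'.
`re.split` interleaves the captured-group text with the surrounding fragments.

['f', 'wpggw', 'TDzJvuu', '44t@', '']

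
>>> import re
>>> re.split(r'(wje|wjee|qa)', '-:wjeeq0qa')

['-:', 'wje', 'eq0', 'qa', '']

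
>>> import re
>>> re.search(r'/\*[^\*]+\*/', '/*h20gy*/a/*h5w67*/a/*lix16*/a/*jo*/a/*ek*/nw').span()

The match spans [0:9] → '/*h20gy*/'.

(0, 9)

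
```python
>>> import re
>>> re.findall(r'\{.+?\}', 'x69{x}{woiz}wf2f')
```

Because the quantifier is non-greedy, it stops expanding at the earliest point where the rest of the pattern can succeed.
Walking the string: at [3:6] → '{x}'; at [6:12] → '{woiz}'.
Since nothing is captured, `findall` lists the 2 matched substrings directly.

['{x}', '{woiz}']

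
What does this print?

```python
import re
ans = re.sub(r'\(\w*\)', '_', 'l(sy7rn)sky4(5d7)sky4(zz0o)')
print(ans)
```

Matches: at [1:8] → '(sy7rn)'; at [12:17] → '(5d7)'; at [21:27] → '(zz0o)'.
`sub` substitutes '_' at each match site.

l_sky4_sky4_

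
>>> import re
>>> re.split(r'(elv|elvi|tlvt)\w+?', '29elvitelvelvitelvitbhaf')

Alternation tries branches left to right and keeps the first one that lets the overall match succeed at that position.
Matches to split on: at [2:6] → 'elvi'; at [7:11] → 'elve'; at [15:19] → 'elvi'.
The group in the pattern means `split` returns the separators' captures alongside the pieces.

['29', 'elv', 't', 'elv', 'lvit', 'elv', 'tbhaf']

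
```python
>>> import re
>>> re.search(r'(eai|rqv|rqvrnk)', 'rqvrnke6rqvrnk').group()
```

Branches in `(...|...)` are attempted left-to-right; the first branch that allows the whole pattern to succeed is taken.
`search` walks the string left to right and returns the first match it finds.
The match spans [0:3] → 'rqv'.
Captured: group 1 = 'rqv'.

'rqv'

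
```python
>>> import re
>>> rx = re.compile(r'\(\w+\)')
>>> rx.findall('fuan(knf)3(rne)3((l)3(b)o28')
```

['(knf)', '(rne)', '(l)', '(b)']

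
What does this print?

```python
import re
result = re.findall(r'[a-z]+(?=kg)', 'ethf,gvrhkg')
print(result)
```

['gvrh']

The `(?=…)`/`(?<=…)` assertion just peeks at neighbouring text; it doesn't advance the match position.
Since nothing is captured, `findall` lists the 1 matched substring directly.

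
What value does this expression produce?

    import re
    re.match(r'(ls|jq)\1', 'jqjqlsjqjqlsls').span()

(0, 4)

`\1` is not a pattern — it's the concrete string captured by group 1, re-applied verbatim.
`re.match` only tries the pattern at the start of the string.
The match spans [0:4] → 'jqjq'.
Captured: group 1 = 'jq'.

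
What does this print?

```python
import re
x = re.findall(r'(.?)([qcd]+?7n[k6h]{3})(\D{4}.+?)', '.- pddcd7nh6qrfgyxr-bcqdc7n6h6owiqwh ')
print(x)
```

[('b', 'cqdc7n6h6', 'owiqw')]

This matches optionally any character (captured); then one or more of one of [qcd] (lazy), then the literal '7n', then exactly 3 of one of [k6h] (captured); then exactly 4 of a non-digit, then one or more of any character (lazy) (captured).
Scanning left to right: at [20:35] match 'bcqdc7n6h6owiqw', groups = ('b', 'cqdc7n6h6', 'owiqw').
3 groups means the one result is a tuple of 3 captured strings — 1 here.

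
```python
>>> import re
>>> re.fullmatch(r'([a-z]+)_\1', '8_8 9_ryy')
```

None

A backreference is literal: `\1` must see the identical characters the first group matched.
For `fullmatch`, every character of the input must be accounted for by the pattern.
Here there's no way to consume every character, so the call returns None.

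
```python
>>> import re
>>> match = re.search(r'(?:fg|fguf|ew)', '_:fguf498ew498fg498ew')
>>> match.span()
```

`|` is ordered: at each position the engine commits to the first alternative that works.
Unlike `match`, `search` isn't anchored — it looks for the pattern anywhere in the string.
The match spans [2:4] → 'fg'.

(2, 4)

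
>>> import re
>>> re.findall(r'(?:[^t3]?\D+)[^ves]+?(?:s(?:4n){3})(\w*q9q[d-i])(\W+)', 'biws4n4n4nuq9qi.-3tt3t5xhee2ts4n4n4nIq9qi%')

[('uq9qi', '.-'), ('Iq9qi', '%')]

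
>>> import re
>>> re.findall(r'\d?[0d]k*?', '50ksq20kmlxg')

['50', '20']

The pattern matches optionally a digit; then one of [0d], then zero or more of the literal 'k' (lazy).
Because the quantifier is non-greedy, it stops expanding at the earliest point where the rest of the pattern can succeed.
Walking the string: at [0:2] → '50'; at [5:7] → '20'.
No capturing groups, so `findall` returns the 2 full match strings.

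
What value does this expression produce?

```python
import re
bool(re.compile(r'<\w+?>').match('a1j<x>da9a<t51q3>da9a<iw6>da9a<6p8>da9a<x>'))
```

False

`re.match` won't scan ahead — the pattern has to work from the very first character.
Here the pattern fails at index 0, so the call returns None, and `bool(None)` is False.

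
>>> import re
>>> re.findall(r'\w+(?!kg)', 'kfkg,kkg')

Because the assertion is negative and zero-width, positions next to the forbidden text are skipped.
Scanning left to right: at [0:4] → 'kfkg'; at [5:8] → 'kkg'.
`findall` yields the raw match text (2 of them) because the pattern has no groups.

['kfkg', 'kkg']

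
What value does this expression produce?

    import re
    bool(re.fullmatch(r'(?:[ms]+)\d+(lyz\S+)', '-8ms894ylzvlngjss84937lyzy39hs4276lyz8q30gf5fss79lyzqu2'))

False

The pattern matches one or more of one of [ms] (non-capturing group); then one or more of a digit; then the literal 'lyz', then one or more of a non-whitespace character (captured).
`re.fullmatch` is like wrapping the pattern in `^…$` (in single-line mode).
Here the string isn't matched end-to-end, so the call returns None, and `bool(None)` is False.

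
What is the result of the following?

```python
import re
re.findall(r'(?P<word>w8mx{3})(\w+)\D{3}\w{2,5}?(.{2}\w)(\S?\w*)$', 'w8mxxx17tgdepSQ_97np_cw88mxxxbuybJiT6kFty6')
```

Pattern: the literal 'w8m', then exactly 3 of a literal 'x' (captured as 'word'); then one or more of a word character (captured); then exactly 3 of a non-digit, then 2 to 5 of a word character (lazy); then exactly 2 of any character, then a word character (captured); then optionally a non-whitespace character, then zero or more of a word character (captured); then anchored at the end.
Walking the string: at [0:42] match 'w8mxxx17tgdepSQ_97np_cw88mxxxbuybJiT6kFty6', groups = ('w8mxxx', '17tgdepSQ_97np_cw88mxxxbuyb', 'Fty', '6').
With 4 capturing groups, `findall` returns a 4-tuple per match.

[('w8mxxx', '17tgdepSQ_97np_cw88mxxxbuyb', 'Fty', '6')]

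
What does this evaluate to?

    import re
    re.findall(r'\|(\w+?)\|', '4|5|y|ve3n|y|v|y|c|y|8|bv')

['5', 've3n', 'v', 'c', '8']

`findall` collects group 1 from each match (5 total).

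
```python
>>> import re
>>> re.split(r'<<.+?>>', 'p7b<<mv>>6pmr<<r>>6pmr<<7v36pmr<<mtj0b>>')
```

['p7b', '6pmr', '6pmr', '']

With the lazy modifier that quantifier settles for the fewest repetitions that let the rest of the pattern succeed (the atoms after it are unaffected and can still be greedy).
Matches to split on: at [3:9] → '<<mv>>'; at [13:18] → '<<r>>'; at [22:40] → '<<7v36pmr<<mtj0b>>'.
The string is cut at each match, leaving 4 pieces.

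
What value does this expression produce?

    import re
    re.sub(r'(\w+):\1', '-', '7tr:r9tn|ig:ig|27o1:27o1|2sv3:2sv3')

'7t-9tn|-|-|-'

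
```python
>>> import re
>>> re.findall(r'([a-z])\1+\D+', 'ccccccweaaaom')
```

['c']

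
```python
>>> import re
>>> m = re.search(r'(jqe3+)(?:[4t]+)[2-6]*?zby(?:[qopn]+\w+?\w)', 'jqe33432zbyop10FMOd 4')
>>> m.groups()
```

Pattern: the literal 'jqe', then one or more of the literal '3' (captured); then one or more of one of [4t] (non-capturing group); then zero or more of a character in [2-6] (lazy), then the literal 'zby'; then one or more of one of [qopn], then one or more of a word character (lazy), then a word character (non-capturing group).
The `?` after the quantifier makes it lazy — it takes as little as possible before letting the rest of the pattern try.
`re.search` scans for the first position where the pattern succeeds.
The match spans [0:15] → 'jqe33432zbyop10'.
Captured: group 1 = 'jqe33'.

('jqe33',)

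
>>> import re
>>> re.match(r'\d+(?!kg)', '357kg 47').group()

`re.match` won't scan ahead — the pattern has to work from the very first character.
The match spans [0:2] → '35'.

'35'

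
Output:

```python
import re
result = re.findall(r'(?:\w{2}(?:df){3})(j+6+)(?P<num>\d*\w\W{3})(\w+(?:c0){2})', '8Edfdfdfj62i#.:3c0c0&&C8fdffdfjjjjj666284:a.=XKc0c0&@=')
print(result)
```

[('j6', '2i#.:', '3c0c0')]

3 groups means the one result is a tuple of 3 captured strings — 1 here.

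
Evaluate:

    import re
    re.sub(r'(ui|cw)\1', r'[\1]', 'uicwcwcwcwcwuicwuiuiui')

The backreference `\1` re-matches whatever the first group consumed, character for character.
Each match is replaced using the text its own group 1 captured.

'ui[cw][cw]cwuicw[ui]ui'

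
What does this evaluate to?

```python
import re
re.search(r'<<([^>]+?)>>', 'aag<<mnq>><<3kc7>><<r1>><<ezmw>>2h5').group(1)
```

The match spans [3:10] → '<<mnq>>'.
Captured: group 1 = 'mnq'.

'mnq'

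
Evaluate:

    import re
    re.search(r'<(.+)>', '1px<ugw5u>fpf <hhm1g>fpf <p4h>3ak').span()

`search` walks the string left to right and returns the first match it finds.
The match spans [3:30] → '<ugw5u>fpf <hhm1g>fpf <p4h>'.
Captured: group 1 = 'ugw5u>fpf <hhm1g>fpf <p4h'.

(3, 30)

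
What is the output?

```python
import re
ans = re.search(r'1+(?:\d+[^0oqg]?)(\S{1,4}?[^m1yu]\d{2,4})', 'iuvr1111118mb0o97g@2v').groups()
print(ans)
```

The match spans [4:17] → '1111118mb0o97'.
Captured: group 1 = 'b0o97'.

('b0o97',)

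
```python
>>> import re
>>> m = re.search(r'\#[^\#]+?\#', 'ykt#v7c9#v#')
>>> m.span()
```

The match spans [3:9] → '#v7c9#'.

(3, 9)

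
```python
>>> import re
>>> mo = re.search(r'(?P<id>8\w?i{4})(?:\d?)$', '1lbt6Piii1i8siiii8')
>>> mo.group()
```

'8siiii8'

This matches a literal '8', then optionally a word character, then exactly 4 of the literal 'i' (captured as 'id'); then optionally a digit (non-capturing group); then anchored at the end.
`search` walks the string left to right and returns the first match it finds.
The match spans [11:18] → '8siiii8'.
Captured: group 1 = '8siiii'.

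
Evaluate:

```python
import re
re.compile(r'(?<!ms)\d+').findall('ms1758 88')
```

['758', '88']

`(?!…)`/`(?<!…)` only lets a position through if the neighbouring text does NOT match; no characters are consumed.
Matches: at [3:6] → '758'; at [7:9] → '88'.
No capturing groups, so `findall` returns the 2 full match strings.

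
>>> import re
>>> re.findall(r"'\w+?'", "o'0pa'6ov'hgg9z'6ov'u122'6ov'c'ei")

["'0pa'", "'hgg9z'", "'u122'", "'c'"]

Scanning left to right: at [1:6] → "'0pa'"; at [9:16] → "'hgg9z'"; at [19:25] → "'u122'"; at [28:31] → "'c'".
No capturing groups, so `findall` returns the 4 full match strings.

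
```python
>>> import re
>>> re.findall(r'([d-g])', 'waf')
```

['f']

With a single group, `findall` returns only what that group captured — 1 item.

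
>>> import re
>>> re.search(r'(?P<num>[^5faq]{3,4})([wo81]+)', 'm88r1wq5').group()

'm88r1w'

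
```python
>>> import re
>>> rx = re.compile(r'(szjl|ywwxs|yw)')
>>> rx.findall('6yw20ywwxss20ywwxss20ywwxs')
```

['yw', 'ywwxs', 'ywwxs', 'ywwxs']

Branches in `(...|...)` are attempted left-to-right; the first branch that allows the whole pattern to succeed is taken.
Because there's exactly one group, `findall` drops the full match and keeps group 1 from each hit.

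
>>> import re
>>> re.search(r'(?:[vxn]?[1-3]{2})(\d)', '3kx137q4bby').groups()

('7',)

This matches optionally one of [vxn], then exactly 2 of a character in [1-3] (non-capturing group); then a digit (captured).
`search` walks the string left to right and returns the first match it finds.
The match spans [2:6] → 'x137'.
Captured: group 1 = '7'.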